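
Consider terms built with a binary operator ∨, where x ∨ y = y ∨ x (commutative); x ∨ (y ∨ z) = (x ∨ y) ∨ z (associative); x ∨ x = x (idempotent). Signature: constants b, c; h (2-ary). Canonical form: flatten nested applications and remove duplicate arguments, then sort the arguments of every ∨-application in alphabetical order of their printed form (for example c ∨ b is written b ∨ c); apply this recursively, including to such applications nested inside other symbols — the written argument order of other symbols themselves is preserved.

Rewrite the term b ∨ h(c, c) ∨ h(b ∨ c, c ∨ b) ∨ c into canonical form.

Canonicalize subterm:  h(b ∨ c, c ∨ b)  →  h(b ∨ c, b ∨ c)
Sort arguments:  b ∨ c ∨ h(b ∨ c, b ∨ c) ∨ h(c, c)

Answer: b ∨ c ∨ h(b ∨ c, b ∨ c) ∨ h(c, c)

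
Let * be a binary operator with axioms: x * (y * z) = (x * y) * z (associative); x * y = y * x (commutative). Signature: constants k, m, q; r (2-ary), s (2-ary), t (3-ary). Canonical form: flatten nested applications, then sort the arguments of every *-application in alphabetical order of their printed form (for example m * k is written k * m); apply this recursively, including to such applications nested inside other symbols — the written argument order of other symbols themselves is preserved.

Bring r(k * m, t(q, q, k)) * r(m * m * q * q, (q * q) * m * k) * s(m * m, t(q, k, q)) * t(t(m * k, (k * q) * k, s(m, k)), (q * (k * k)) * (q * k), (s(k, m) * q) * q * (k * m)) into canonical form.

Answer: r(k * m, t(q, q, k)) * r(m * m * q * q, k * m * q * q) * s(m * m, t(q, k, q)) * t(t(k * m, k * k * q, s(m, k)), k * k * k * q * q, k * m * q * q * s(k, m))

Derivation:
Simplify inside:  r(m * m * q * q, (q * q) * m * k)  →  r(m * m * q * q, k * m * q * q)
Inside:  t(t(m * k, (k * q) * k, s(m, k)), (q * (k * k)) * (q * k), (s(k, m) * q) * q * (k * m))  →  t(t(k * m, k * k * q, s(m, k)), k * k * k * q * q, k * m * q * q * s(k, m))
Order the arguments:  r(k * m, t(q, q, k)) * r(m * m * q * q, k * m * q * q) * s(m * m, t(q, k, q)) * t(t(k * m, k * k * q, s(m, k)), k * k * k * q * q, k * m * q * q * s(k, m))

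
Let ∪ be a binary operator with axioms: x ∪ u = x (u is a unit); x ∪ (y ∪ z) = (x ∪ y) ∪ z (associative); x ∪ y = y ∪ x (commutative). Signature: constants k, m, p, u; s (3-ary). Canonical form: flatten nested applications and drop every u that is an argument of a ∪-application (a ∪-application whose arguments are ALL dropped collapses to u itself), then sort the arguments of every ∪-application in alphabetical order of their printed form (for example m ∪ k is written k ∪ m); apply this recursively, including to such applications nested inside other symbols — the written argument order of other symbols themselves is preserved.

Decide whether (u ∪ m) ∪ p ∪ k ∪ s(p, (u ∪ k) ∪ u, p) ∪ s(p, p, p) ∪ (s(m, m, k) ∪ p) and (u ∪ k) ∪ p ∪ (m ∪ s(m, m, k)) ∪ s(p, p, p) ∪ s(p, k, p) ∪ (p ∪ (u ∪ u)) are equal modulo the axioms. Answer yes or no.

Answer: yes — both canonical forms are k ∪ m ∪ p ∪ p ∪ s(m, m, k) ∪ s(p, k, p) ∪ s(p, p, p)

Derivation:
Left:  (u ∪ m) ∪ p ∪ k ∪ s(p, (u ∪ k) ∪ u, p) ∪ s(p, p, p) ∪ (s(m, m, k) ∪ p)
  Un-nest:  u ∪ m ∪ p ∪ k ∪ s(p, (u ∪ k) ∪ u, p) ∪ s(p, p, p) ∪ s(m, m, k) ∪ p
  Simplify inside:  s(p, (u ∪ k) ∪ u, p)  →  s(p, k, p)
  Units out:  drop u
  Sort:  k ∪ m ∪ p ∪ p ∪ s(m, m, k) ∪ s(p, k, p) ∪ s(p, p, p)
Right:  (u ∪ k) ∪ p ∪ (m ∪ s(m, m, k)) ∪ s(p, p, p) ∪ s(p, k, p) ∪ (p ∪ (u ∪ u))
  Flatten:  u ∪ k ∪ p ∪ m ∪ s(m, m, k) ∪ s(p, p, p) ∪ s(p, k, p) ∪ p ∪ u ∪ u
  Unit:  drop u (×3)
  Sort arguments:  k ∪ m ∪ p ∪ p ∪ s(m, m, k) ∪ s(p, k, p) ∪ s(p, p, p)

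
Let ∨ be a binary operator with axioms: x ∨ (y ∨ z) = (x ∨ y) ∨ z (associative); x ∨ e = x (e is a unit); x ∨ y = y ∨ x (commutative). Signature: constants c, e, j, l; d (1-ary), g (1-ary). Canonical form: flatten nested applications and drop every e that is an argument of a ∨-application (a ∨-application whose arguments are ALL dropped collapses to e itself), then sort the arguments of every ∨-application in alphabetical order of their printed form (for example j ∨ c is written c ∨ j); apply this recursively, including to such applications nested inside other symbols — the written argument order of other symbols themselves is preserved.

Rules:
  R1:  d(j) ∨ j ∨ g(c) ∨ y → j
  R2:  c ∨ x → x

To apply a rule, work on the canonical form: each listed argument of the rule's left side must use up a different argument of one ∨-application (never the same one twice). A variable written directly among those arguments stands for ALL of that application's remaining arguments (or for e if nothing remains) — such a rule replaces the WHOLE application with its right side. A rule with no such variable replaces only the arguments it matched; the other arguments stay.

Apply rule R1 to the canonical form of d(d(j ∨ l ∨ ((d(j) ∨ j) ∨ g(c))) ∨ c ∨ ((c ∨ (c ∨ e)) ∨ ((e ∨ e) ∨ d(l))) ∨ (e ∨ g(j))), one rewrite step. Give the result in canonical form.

Canonical form:  d(c ∨ c ∨ c ∨ d(d(j) ∨ g(c) ∨ j ∨ j ∨ l) ∨ d(l) ∨ g(j))
Match R1:  consume d(j), g(c), j;  y := j ∨ l
The extension variable absorbs all remaining arguments, so the whole application is rewritten.
Giving:  d(c ∨ c ∨ c ∨ d(j) ∨ d(l) ∨ g(j))

Answer: d(c ∨ c ∨ c ∨ d(j) ∨ d(l) ∨ g(j))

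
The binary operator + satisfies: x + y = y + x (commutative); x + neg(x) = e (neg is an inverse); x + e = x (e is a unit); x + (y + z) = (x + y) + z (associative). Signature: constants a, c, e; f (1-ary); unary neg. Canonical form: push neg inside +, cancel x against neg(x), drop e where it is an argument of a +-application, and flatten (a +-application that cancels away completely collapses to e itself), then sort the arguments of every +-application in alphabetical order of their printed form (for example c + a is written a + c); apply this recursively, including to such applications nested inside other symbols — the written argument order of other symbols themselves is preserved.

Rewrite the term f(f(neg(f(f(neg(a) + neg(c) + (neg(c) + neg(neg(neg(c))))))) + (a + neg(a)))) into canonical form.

Answer: f(f(neg(f(f(neg(a) + neg(c) + neg(c) + neg(c))))))

Derivation:
Descend into:  neg(f(f(neg(a) + neg(c) + (neg(c) + neg(neg(neg(c))))))) + (a + neg(a))
Push neg inside:  distribute neg over + and collapse double neg
Cancel inverse pairs:  a cancels
Collect terms:  neg(f(f(neg(a) + neg(c) + neg(c) + neg(c))))
Reassemble:  f(f(neg(f(f(neg(a) + neg(c) + neg(c) + neg(c))))))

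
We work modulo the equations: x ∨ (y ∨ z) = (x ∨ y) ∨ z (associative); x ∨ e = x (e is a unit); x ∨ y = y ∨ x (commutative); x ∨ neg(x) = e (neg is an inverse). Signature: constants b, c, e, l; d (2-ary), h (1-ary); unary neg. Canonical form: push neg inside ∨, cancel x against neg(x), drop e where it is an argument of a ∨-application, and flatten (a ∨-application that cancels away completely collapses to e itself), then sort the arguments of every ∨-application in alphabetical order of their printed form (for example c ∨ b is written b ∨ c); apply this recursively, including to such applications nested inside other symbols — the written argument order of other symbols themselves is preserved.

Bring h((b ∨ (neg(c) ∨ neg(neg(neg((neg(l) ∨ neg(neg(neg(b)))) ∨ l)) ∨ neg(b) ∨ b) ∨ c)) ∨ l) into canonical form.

Work inside:  (b ∨ (neg(c) ∨ neg(neg(neg((neg(l) ∨ neg(neg(neg(b)))) ∨ l)) ∨ neg(b) ∨ b) ∨ c)) ∨ l
Push neg inside:  distribute neg over ∨ and collapse double neg
Cancel inverse pairs:  c cancels
Collect terms:  b ∨ b ∨ l
Reassemble:  h(b ∨ b ∨ l)

Answer: h(b ∨ b ∨ l)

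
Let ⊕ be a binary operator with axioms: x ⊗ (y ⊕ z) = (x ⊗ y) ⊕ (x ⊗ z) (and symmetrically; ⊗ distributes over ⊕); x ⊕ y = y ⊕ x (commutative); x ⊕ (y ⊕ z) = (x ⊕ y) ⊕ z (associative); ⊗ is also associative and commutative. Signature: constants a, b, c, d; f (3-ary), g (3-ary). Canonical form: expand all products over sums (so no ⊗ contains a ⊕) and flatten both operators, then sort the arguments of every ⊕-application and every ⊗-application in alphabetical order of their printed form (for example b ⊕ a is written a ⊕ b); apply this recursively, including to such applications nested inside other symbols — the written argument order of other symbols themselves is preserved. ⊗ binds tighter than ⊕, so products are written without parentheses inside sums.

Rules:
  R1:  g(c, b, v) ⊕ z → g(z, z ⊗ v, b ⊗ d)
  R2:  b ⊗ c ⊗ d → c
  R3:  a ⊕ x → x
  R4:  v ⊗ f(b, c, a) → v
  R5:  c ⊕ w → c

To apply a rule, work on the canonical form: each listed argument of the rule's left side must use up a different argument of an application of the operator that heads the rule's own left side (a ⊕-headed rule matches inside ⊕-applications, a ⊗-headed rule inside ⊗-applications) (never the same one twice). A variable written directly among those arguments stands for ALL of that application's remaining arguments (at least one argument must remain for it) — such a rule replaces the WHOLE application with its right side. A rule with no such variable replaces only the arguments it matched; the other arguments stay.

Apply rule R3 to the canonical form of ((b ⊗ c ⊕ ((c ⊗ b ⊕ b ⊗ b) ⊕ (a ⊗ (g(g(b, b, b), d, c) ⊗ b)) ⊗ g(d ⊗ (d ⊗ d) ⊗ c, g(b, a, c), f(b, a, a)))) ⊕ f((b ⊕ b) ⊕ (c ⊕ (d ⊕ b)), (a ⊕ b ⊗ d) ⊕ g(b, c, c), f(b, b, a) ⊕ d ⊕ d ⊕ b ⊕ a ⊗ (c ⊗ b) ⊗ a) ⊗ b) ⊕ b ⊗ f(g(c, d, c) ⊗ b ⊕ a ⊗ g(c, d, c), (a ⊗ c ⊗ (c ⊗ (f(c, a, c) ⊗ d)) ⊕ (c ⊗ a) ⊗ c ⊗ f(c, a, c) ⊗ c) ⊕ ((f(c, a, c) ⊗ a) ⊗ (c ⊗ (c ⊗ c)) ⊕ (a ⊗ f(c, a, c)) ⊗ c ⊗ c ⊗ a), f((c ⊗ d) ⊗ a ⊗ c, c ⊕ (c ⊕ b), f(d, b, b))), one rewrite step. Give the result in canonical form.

Answer: a ⊗ b ⊗ g(c ⊗ d ⊗ d ⊗ d, g(b, a, c), f(b, a, a)) ⊗ g(g(b, b, b), d, c) ⊕ b ⊗ b ⊕ b ⊗ c ⊕ b ⊗ c ⊕ b ⊗ f(a ⊗ g(c, d, c) ⊕ b ⊗ g(c, d, c), a ⊗ a ⊗ c ⊗ c ⊗ f(c, a, c) ⊕ a ⊗ c ⊗ c ⊗ c ⊗ f(c, a, c) ⊕ a ⊗ c ⊗ c ⊗ c ⊗ f(c, a, c) ⊕ a ⊗ c ⊗ c ⊗ d ⊗ f(c, a, c), f(a ⊗ c ⊗ c ⊗ d, b ⊕ c ⊕ c, f(d, b, b))) ⊕ b ⊗ f(b ⊕ b ⊕ b ⊕ c ⊕ d, b ⊗ d ⊕ g(b, c, c), a ⊗ a ⊗ b ⊗ c ⊕ b ⊕ d ⊕ d ⊕ f(b, b, a))

Derivation:
Canonical form:  a ⊗ b ⊗ g(c ⊗ d ⊗ d ⊗ d, g(b, a, c), f(b, a, a)) ⊗ g(g(b, b, b), d, c) ⊕ b ⊗ b ⊕ b ⊗ c ⊕ b ⊗ c ⊕ b ⊗ f(a ⊗ g(c, d, c) ⊕ b ⊗ g(c, d, c), a ⊗ a ⊗ c ⊗ c ⊗ f(c, a, c) ⊕ a ⊗ c ⊗ c ⊗ c ⊗ f(c, a, c) ⊕ a ⊗ c ⊗ c ⊗ c ⊗ f(c, a, c) ⊕ a ⊗ c ⊗ c ⊗ d ⊗ f(c, a, c), f(a ⊗ c ⊗ c ⊗ d, b ⊕ c ⊕ c, f(d, b, b))) ⊕ b ⊗ f(b ⊕ b ⊕ b ⊕ c ⊕ d, a ⊕ b ⊗ d ⊕ g(b, c, c), a ⊗ a ⊗ b ⊗ c ⊕ b ⊕ d ⊕ d ⊕ f(b, b, a))
Apply R3:  consuming a;  x := b ⊗ d ⊕ g(b, c, c)
The variable takes the whole remainder — replace the entire application.
Giving:  a ⊗ b ⊗ g(c ⊗ d ⊗ d ⊗ d, g(b, a, c), f(b, a, a)) ⊗ g(g(b, b, b), d, c) ⊕ b ⊗ b ⊕ b ⊗ c ⊕ b ⊗ c ⊕ b ⊗ f(a ⊗ g(c, d, c) ⊕ b ⊗ g(c, d, c), a ⊗ a ⊗ c ⊗ c ⊗ f(c, a, c) ⊕ a ⊗ c ⊗ c ⊗ c ⊗ f(c, a, c) ⊕ a ⊗ c ⊗ c ⊗ c ⊗ f(c, a, c) ⊕ a ⊗ c ⊗ c ⊗ d ⊗ f(c, a, c), f(a ⊗ c ⊗ c ⊗ d, b ⊕ c ⊕ c, f(d, b, b))) ⊕ b ⊗ f(b ⊕ b ⊕ b ⊕ c ⊕ d, b ⊗ d ⊕ g(b, c, c), a ⊗ a ⊗ b ⊗ c ⊕ b ⊕ d ⊕ d ⊕ f(b, b, a))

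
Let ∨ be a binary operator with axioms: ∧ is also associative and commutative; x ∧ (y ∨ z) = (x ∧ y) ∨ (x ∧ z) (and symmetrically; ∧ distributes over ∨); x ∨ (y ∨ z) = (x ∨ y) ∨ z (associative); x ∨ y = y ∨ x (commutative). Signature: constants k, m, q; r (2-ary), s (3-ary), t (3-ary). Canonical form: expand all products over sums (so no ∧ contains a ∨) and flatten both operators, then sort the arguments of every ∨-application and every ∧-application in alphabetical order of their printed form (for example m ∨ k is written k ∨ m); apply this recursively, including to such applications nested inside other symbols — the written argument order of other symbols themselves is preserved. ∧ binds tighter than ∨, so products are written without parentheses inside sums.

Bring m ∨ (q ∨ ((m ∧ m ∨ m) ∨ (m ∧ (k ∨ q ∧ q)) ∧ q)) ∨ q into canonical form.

Expand products over sums:  m ∨ q ∨ m ∧ m ∨ m ∨ k ∧ m ∧ q ∨ m ∧ q ∧ q ∧ q ∨ q
Sort arguments:  k ∧ m ∧ q ∨ m ∨ m ∨ m ∧ m ∨ m ∧ q ∧ q ∧ q ∨ q ∨ q

Answer: k ∧ m ∧ q ∨ m ∨ m ∨ m ∧ m ∨ m ∧ q ∧ q ∧ q ∨ q ∨ q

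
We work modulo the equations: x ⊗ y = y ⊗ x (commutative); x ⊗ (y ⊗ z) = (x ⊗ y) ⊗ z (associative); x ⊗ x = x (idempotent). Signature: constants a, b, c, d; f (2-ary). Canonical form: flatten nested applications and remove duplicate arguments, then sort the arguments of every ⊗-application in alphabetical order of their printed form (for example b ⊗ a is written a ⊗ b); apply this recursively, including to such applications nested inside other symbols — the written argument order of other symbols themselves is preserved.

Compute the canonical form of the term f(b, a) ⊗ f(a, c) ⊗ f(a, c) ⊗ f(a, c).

Answer: f(a, c) ⊗ f(b, a)

Derivation:
Drop duplicates:  drop duplicate f(a, c), f(a, c)
Sort arguments:  f(a, c) ⊗ f(b, a)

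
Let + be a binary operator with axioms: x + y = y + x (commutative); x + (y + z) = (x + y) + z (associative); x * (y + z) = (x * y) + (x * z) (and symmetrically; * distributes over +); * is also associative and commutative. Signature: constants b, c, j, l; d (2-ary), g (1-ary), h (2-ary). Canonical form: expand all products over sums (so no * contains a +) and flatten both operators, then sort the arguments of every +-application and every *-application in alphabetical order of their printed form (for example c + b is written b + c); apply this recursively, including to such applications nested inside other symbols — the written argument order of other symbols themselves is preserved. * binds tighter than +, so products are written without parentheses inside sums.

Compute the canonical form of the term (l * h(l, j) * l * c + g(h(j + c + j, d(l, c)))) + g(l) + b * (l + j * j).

Expand:  c * h(l, j) * l * l + g(h(c + j + j, d(l, c))) + g(l) + b * l + b * j * j
Order the arguments:  b * j * j + b * l + c * h(l, j) * l * l + g(h(c + j + j, d(l, c))) + g(l)

Answer: b * j * j + b * l + c * h(l, j) * l * l + g(h(c + j + j, d(l, c))) + g(l)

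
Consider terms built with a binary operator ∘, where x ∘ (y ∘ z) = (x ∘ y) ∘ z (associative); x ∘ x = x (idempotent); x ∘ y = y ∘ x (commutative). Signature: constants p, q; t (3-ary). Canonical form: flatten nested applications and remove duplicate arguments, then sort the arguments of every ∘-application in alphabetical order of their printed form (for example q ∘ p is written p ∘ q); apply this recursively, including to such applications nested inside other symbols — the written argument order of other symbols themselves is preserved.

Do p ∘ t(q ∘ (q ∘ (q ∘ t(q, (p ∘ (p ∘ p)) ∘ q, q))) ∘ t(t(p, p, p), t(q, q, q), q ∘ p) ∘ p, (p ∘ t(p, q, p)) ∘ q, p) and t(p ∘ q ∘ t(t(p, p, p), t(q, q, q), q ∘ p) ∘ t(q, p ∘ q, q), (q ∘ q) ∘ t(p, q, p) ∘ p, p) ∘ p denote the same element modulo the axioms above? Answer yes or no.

Answer: yes — both canonical forms are p ∘ t(p ∘ q ∘ t(q, p ∘ q, q) ∘ t(t(p, p, p), t(q, q, q), p ∘ q), p ∘ q ∘ t(p, q, p), p)

Derivation:
Left:  p ∘ t(q ∘ (q ∘ (q ∘ t(q, (p ∘ (p ∘ p)) ∘ q, q))) ∘ t(t(p, p, p), t(q, q, q), q ∘ p) ∘ p, (p ∘ t(p, q, p)) ∘ q, p)
  Canonicalize subterm:  t(q ∘ (q ∘ (q ∘ t(q, (p ∘ (p ∘ p)) ∘ q, q))) ∘ t(t(p, p, p), t(q, q, q), q ∘ p) ∘ p, (p ∘ t(p, q, p)) ∘ q, p)  →  t(p ∘ q ∘ t(q, p ∘ q, q) ∘ t(t(p, p, p), t(q, q, q), p ∘ q), p ∘ q ∘ t(p, q, p), p)
  Order the arguments:  p ∘ t(p ∘ q ∘ t(q, p ∘ q, q) ∘ t(t(p, p, p), t(q, q, q), p ∘ q), p ∘ q ∘ t(p, q, p), p)
Right:  t(p ∘ q ∘ t(t(p, p, p), t(q, q, q), q ∘ p) ∘ t(q, p ∘ q, q), (q ∘ q) ∘ t(p, q, p) ∘ p, p) ∘ p
  Canonicalize subterm:  t(p ∘ q ∘ t(t(p, p, p), t(q, q, q), q ∘ p) ∘ t(q, p ∘ q, q), (q ∘ q) ∘ t(p, q, p) ∘ p, p)  →  t(p ∘ q ∘ t(q, p ∘ q, q) ∘ t(t(p, p, p), t(q, q, q), p ∘ q), p ∘ q ∘ t(p, q, p), p)
  Order the arguments:  p ∘ t(p ∘ q ∘ t(q, p ∘ q, q) ∘ t(t(p, p, p), t(q, q, q), p ∘ q), p ∘ q ∘ t(p, q, p), p)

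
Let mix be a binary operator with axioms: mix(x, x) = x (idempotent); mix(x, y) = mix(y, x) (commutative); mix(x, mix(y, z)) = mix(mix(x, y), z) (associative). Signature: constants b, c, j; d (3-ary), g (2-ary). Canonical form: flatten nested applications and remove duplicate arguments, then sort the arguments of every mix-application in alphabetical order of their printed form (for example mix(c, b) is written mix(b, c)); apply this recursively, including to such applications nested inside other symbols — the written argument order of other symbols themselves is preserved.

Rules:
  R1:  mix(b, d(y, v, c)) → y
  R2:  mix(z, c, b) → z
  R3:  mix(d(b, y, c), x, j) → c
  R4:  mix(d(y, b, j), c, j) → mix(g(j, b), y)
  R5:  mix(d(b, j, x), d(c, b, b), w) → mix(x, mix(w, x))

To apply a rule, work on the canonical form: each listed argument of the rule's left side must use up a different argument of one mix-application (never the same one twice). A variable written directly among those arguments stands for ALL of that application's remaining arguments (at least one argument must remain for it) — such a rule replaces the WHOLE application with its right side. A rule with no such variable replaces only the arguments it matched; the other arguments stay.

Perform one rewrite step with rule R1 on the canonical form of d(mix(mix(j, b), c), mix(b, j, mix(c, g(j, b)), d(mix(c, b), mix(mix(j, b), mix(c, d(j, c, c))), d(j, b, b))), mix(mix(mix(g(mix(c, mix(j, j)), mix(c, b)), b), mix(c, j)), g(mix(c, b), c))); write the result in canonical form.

Answer: d(mix(b, c, j), mix(b, c, d(mix(b, c), mix(c, j), d(j, b, b)), g(j, b), j), mix(b, c, g(mix(b, c), c), g(mix(c, j), mix(b, c)), j))

Derivation:
Canonical form:  d(mix(b, c, j), mix(b, c, d(mix(b, c), mix(b, c, d(j, c, c), j), d(j, b, b)), g(j, b), j), mix(b, c, g(mix(b, c), c), g(mix(c, j), mix(b, c)), j))
Match R1:  consume b, d(j, c, c);  v := c, y := j
Giving:  d(mix(b, c, j), mix(b, c, d(mix(b, c), mix(c, j), d(j, b, b)), g(j, b), j), mix(b, c, g(mix(b, c), c), g(mix(c, j), mix(b, c)), j))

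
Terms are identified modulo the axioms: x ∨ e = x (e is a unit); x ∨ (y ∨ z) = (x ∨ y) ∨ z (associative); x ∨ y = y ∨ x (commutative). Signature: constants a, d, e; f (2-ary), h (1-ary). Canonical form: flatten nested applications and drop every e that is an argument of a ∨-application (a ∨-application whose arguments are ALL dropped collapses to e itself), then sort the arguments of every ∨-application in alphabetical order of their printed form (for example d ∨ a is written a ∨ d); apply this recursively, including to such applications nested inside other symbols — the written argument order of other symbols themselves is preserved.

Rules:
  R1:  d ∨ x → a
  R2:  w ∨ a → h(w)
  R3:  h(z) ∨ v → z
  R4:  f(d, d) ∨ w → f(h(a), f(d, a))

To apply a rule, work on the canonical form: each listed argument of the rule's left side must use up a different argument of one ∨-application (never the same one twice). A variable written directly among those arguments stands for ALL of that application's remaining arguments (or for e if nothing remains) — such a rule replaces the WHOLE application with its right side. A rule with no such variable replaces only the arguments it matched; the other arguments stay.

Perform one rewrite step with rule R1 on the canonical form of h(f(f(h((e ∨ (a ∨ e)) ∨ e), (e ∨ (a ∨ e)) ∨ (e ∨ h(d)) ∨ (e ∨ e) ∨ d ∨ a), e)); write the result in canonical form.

Canonical form:  h(f(f(h(a), a ∨ a ∨ d ∨ h(d)), e))
Match R1:  consume d;  x := a ∨ a ∨ h(d)
The extension variable absorbs all remaining arguments, so the whole application is rewritten.
New term:  h(f(f(h(a), a), e))

Answer: h(f(f(h(a), a), e))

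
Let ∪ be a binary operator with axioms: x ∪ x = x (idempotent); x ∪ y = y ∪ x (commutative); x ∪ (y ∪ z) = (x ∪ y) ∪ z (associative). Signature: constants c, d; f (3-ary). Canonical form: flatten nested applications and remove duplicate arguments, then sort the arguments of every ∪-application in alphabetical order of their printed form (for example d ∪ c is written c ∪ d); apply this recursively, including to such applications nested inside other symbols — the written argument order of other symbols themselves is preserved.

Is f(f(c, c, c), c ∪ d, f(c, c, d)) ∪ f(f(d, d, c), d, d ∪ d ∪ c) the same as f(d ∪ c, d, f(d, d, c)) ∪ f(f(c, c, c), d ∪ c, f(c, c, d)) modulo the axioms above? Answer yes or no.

Answer: no — f(f(c, c, c), c ∪ d, f(c, c, d)) ∪ f(f(d, d, c), d, c ∪ d) vs f(c ∪ d, d, f(d, d, c)) ∪ f(f(c, c, c), c ∪ d, f(c, c, d))

Derivation:
Left:  f(f(c, c, c), c ∪ d, f(c, c, d)) ∪ f(f(d, d, c), d, d ∪ d ∪ c)
  Inside:  f(f(d, d, c), d, d ∪ d ∪ c)  →  f(f(d, d, c), d, c ∪ d)
  Order the arguments:  f(f(c, c, c), c ∪ d, f(c, c, d)) ∪ f(f(d, d, c), d, c ∪ d)
Right:  f(d ∪ c, d, f(d, d, c)) ∪ f(f(c, c, c), d ∪ c, f(c, c, d))
  Simplify inside:  f(d ∪ c, d, f(d, d, c))  →  f(c ∪ d, d, f(d, d, c))
  Simplify inside:  f(f(c, c, c), d ∪ c, f(c, c, d))  →  f(f(c, c, c), c ∪ d, f(c, c, d))
  Sort arguments:  f(c ∪ d, d, f(d, d, c)) ∪ f(f(c, c, c), c ∪ d, f(c, c, d))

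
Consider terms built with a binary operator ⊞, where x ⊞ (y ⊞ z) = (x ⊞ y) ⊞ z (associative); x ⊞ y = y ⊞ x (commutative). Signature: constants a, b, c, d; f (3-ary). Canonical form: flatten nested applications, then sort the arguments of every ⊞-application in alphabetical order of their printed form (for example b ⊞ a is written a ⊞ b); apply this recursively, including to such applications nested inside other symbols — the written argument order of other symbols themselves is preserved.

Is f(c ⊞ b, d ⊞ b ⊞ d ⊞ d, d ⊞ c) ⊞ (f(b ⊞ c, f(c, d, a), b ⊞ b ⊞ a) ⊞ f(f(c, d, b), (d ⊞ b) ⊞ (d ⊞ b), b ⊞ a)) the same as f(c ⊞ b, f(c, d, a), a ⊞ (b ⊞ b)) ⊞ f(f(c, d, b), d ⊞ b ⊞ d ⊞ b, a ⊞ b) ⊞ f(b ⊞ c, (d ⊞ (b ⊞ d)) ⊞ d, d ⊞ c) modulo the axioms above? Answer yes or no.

Left:  f(c ⊞ b, d ⊞ b ⊞ d ⊞ d, d ⊞ c) ⊞ (f(b ⊞ c, f(c, d, a), b ⊞ b ⊞ a) ⊞ f(f(c, d, b), (d ⊞ b) ⊞ (d ⊞ b), b ⊞ a))
  Flatten:  f(c ⊞ b, d ⊞ b ⊞ d ⊞ d, d ⊞ c) ⊞ f(b ⊞ c, f(c, d, a), b ⊞ b ⊞ a) ⊞ f(f(c, d, b), (d ⊞ b) ⊞ (d ⊞ b), b ⊞ a)
  Inside:  f(c ⊞ b, d ⊞ b ⊞ d ⊞ d, d ⊞ c)  →  f(b ⊞ c, b ⊞ d ⊞ d ⊞ d, c ⊞ d)
  Simplify inside:  f(b ⊞ c, f(c, d, a), b ⊞ b ⊞ a)  →  f(b ⊞ c, f(c, d, a), a ⊞ b ⊞ b)
  Simplify inside:  f(f(c, d, b), (d ⊞ b) ⊞ (d ⊞ b), b ⊞ a)  →  f(f(c, d, b), b ⊞ b ⊞ d ⊞ d, a ⊞ b)
  Order the arguments:  f(b ⊞ c, b ⊞ d ⊞ d ⊞ d, c ⊞ d) ⊞ f(b ⊞ c, f(c, d, a), a ⊞ b ⊞ b) ⊞ f(f(c, d, b), b ⊞ b ⊞ d ⊞ d, a ⊞ b)
Right:  f(c ⊞ b, f(c, d, a), a ⊞ (b ⊞ b)) ⊞ f(f(c, d, b), d ⊞ b ⊞ d ⊞ b, a ⊞ b) ⊞ f(b ⊞ c, (d ⊞ (b ⊞ d)) ⊞ d, d ⊞ c)
  Canonicalize subterm:  f(c ⊞ b, f(c, d, a), a ⊞ (b ⊞ b))  →  f(b ⊞ c, f(c, d, a), a ⊞ b ⊞ b)
  Simplify inside:  f(f(c, d, b), d ⊞ b ⊞ d ⊞ b, a ⊞ b)  →  f(f(c, d, b), b ⊞ b ⊞ d ⊞ d, a ⊞ b)
  Inside:  f(b ⊞ c, (d ⊞ (b ⊞ d)) ⊞ d, d ⊞ c)  →  f(b ⊞ c, b ⊞ d ⊞ d ⊞ d, c ⊞ d)
  Order the arguments:  f(b ⊞ c, b ⊞ d ⊞ d ⊞ d, c ⊞ d) ⊞ f(b ⊞ c, f(c, d, a), a ⊞ b ⊞ b) ⊞ f(f(c, d, b), b ⊞ b ⊞ d ⊞ d, a ⊞ b)

Answer: yes — both canonical forms are f(b ⊞ c, b ⊞ d ⊞ d ⊞ d, c ⊞ d) ⊞ f(b ⊞ c, f(c, d, a), a ⊞ b ⊞ b) ⊞ f(f(c, d, b), b ⊞ b ⊞ d ⊞ d, a ⊞ b)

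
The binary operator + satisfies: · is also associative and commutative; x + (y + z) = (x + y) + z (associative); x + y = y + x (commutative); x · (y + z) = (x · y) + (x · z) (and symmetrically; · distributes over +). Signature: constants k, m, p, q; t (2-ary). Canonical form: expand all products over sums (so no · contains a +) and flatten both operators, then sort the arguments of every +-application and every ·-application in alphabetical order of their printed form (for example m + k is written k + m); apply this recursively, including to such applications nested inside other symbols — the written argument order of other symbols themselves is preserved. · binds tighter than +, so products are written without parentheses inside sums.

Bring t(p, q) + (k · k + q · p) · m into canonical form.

Answer: k · k · m + m · p · q + t(p, q)

Derivation:
Expand:  t(p, q) + k · k · m + m · p · q
Order the arguments:  k · k · m + m · p · q + t(p, q)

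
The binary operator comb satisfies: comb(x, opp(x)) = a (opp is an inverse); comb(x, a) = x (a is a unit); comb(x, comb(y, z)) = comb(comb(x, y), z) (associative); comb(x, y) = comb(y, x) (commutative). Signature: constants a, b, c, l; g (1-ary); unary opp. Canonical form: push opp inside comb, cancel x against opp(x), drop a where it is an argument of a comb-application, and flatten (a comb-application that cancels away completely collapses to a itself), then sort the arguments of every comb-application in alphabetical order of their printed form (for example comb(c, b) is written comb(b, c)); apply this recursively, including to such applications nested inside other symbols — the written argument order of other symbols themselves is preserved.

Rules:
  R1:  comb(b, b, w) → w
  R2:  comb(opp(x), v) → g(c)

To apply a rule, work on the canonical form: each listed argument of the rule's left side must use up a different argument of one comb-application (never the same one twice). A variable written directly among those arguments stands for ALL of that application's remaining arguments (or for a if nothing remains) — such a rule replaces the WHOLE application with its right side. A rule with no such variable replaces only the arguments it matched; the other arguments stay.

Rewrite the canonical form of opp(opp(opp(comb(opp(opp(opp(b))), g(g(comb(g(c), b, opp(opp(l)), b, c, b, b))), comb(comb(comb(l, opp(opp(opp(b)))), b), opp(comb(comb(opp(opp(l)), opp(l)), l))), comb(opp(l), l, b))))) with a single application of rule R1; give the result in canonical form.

Canonical form:  opp(g(g(comb(b, b, b, b, c, g(c), l))))
Match R1:  consume b, b;  w := comb(b, b, c, g(c), l)
The extension variable absorbs all remaining arguments, so the whole application is rewritten.
Result:  opp(g(g(comb(b, b, c, g(c), l))))

Answer: opp(g(g(comb(b, b, c, g(c), l))))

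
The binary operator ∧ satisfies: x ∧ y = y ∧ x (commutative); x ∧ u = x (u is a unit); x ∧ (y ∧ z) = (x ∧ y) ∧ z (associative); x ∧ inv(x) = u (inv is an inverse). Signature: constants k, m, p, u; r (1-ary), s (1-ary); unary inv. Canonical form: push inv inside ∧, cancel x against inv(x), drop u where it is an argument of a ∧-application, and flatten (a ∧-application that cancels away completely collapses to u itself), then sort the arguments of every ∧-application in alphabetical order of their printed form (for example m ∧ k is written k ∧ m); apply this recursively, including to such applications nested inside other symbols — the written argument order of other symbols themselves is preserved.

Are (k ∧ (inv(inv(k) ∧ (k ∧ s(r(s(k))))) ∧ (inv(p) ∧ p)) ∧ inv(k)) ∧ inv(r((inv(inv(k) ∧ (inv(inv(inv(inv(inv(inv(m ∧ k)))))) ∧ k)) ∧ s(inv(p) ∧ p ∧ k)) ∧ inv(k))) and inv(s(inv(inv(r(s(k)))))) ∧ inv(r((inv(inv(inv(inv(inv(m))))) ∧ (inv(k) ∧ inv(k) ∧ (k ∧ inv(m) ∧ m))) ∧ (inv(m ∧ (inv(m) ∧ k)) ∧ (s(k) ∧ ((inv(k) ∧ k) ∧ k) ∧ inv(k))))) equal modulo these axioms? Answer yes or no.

Answer: yes — both canonical forms are inv(r(inv(k) ∧ inv(k) ∧ inv(m) ∧ s(k))) ∧ inv(s(r(s(k))))

Derivation:
Left:  (k ∧ (inv(inv(k) ∧ (k ∧ s(r(s(k))))) ∧ (inv(p) ∧ p)) ∧ inv(k)) ∧ inv(r((inv(inv(k) ∧ (inv(inv(inv(inv(inv(inv(m ∧ k)))))) ∧ k)) ∧ s(inv(p) ∧ p ∧ k)) ∧ inv(k)))
  Push inv inside:  distribute inv over ∧ and collapse double inv
  Cancel inverse pairs:  k cancels; p cancels
  Collect:  inv(s(r(s(k)))) ∧ inv(r(inv(k) ∧ inv(k) ∧ inv(m) ∧ s(k)))
  Order the arguments:  inv(r(inv(k) ∧ inv(k) ∧ inv(m) ∧ s(k))) ∧ inv(s(r(s(k))))
Right:  inv(s(inv(inv(r(s(k)))))) ∧ inv(r((inv(inv(inv(inv(inv(m))))) ∧ (inv(k) ∧ inv(k) ∧ (k ∧ inv(m) ∧ m))) ∧ (inv(m ∧ (inv(m) ∧ k)) ∧ (s(k) ∧ ((inv(k) ∧ k) ∧ k) ∧ inv(k)))))
  Push inv inside:  distribute inv over ∧ and collapse double inv
  Collect terms:  inv(s(r(s(k)))) ∧ inv(r(inv(k) ∧ inv(k) ∧ inv(m) ∧ s(k)))
  Sort:  inv(r(inv(k) ∧ inv(k) ∧ inv(m) ∧ s(k))) ∧ inv(s(r(s(k))))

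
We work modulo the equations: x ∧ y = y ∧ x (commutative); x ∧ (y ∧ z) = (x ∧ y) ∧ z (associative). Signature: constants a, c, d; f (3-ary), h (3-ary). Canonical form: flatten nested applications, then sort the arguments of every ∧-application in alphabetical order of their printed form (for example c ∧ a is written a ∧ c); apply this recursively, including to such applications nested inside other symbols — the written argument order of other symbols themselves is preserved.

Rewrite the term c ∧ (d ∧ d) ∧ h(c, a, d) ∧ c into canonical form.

Answer: c ∧ c ∧ d ∧ d ∧ h(c, a, d)

Derivation:
Merge nested applications:  c ∧ d ∧ d ∧ h(c, a, d) ∧ c
Sort arguments:  c ∧ c ∧ d ∧ d ∧ h(c, a, d)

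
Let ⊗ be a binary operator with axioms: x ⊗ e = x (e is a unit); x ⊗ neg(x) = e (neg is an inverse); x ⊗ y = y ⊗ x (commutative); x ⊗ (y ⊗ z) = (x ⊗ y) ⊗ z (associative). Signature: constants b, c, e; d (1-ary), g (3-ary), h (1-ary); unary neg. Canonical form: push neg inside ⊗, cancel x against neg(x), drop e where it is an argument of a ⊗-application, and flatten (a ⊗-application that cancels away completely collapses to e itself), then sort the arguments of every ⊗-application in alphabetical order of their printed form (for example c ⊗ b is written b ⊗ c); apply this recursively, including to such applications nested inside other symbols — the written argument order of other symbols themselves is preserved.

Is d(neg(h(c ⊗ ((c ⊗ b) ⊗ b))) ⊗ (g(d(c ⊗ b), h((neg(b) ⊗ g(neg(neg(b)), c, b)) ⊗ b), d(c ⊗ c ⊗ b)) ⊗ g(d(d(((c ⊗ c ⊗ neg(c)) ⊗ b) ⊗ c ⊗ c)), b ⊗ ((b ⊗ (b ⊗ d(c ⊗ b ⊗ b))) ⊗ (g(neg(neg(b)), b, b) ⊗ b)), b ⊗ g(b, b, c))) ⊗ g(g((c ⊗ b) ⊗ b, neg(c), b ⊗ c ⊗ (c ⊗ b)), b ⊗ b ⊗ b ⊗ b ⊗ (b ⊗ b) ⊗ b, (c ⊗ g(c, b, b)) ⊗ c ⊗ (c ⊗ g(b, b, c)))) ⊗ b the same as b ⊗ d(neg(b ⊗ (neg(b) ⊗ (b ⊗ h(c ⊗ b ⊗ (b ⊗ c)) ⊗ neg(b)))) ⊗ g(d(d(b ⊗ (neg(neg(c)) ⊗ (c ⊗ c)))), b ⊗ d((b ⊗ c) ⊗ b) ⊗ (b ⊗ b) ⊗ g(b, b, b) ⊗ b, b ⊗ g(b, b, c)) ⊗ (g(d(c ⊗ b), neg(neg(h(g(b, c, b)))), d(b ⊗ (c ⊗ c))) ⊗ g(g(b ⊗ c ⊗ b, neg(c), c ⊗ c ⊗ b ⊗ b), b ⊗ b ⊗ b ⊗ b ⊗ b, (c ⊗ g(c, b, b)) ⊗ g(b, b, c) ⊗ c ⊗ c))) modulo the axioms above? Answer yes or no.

Left:  d(neg(h(c ⊗ ((c ⊗ b) ⊗ b))) ⊗ (g(d(c ⊗ b), h((neg(b) ⊗ g(neg(neg(b)), c, b)) ⊗ b), d(c ⊗ c ⊗ b)) ⊗ g(d(d(((c ⊗ c ⊗ neg(c)) ⊗ b) ⊗ c ⊗ c)), b ⊗ ((b ⊗ (b ⊗ d(c ⊗ b ⊗ b))) ⊗ (g(neg(neg(b)), b, b) ⊗ b)), b ⊗ g(b, b, c))) ⊗ g(g((c ⊗ b) ⊗ b, neg(c), b ⊗ c ⊗ (c ⊗ b)), b ⊗ b ⊗ b ⊗ b ⊗ (b ⊗ b) ⊗ b, (c ⊗ g(c, b, b)) ⊗ c ⊗ (c ⊗ g(b, b, c)))) ⊗ b
  Push neg inside:  distribute neg over ⊗ and collapse double neg
  Collect terms:  d(g(d(b ⊗ c), h(g(b, c, b)), d(b ⊗ c ⊗ c)) ⊗ g(d(d(b ⊗ c ⊗ c ⊗ c)), b ⊗ b ⊗ b ⊗ b ⊗ d(b ⊗ b ⊗ c) ⊗ g(b, b, b), b ⊗ g(b, b, c)) ⊗ g(g(b ⊗ b ⊗ c, neg(c), b ⊗ b ⊗ c ⊗ c), b ⊗ b ⊗ b ⊗ b ⊗ b ⊗ b ⊗ b, c ⊗ c ⊗ c ⊗ g(b, b, c) ⊗ g(c, b, b)) ⊗ neg(h(b ⊗ b ⊗ c ⊗ c))) ⊗ b
  Order the arguments:  b ⊗ d(g(d(b ⊗ c), h(g(b, c, b)), d(b ⊗ c ⊗ c)) ⊗ g(d(d(b ⊗ c ⊗ c ⊗ c)), b ⊗ b ⊗ b ⊗ b ⊗ d(b ⊗ b ⊗ c) ⊗ g(b, b, b), b ⊗ g(b, b, c)) ⊗ g(g(b ⊗ b ⊗ c, neg(c), b ⊗ b ⊗ c ⊗ c), b ⊗ b ⊗ b ⊗ b ⊗ b ⊗ b ⊗ b, c ⊗ c ⊗ c ⊗ g(b, b, c) ⊗ g(c, b, b)) ⊗ neg(h(b ⊗ b ⊗ c ⊗ c)))
Right:  b ⊗ d(neg(b ⊗ (neg(b) ⊗ (b ⊗ h(c ⊗ b ⊗ (b ⊗ c)) ⊗ neg(b)))) ⊗ g(d(d(b ⊗ (neg(neg(c)) ⊗ (c ⊗ c)))), b ⊗ d((b ⊗ c) ⊗ b) ⊗ (b ⊗ b) ⊗ g(b, b, b) ⊗ b, b ⊗ g(b, b, c)) ⊗ (g(d(c ⊗ b), neg(neg(h(g(b, c, b)))), d(b ⊗ (c ⊗ c))) ⊗ g(g(b ⊗ c ⊗ b, neg(c), c ⊗ c ⊗ b ⊗ b), b ⊗ b ⊗ b ⊗ b ⊗ b, (c ⊗ g(c, b, b)) ⊗ g(b, b, c) ⊗ c ⊗ c)))
  Push neg inside:  distribute neg over ⊗ and collapse double neg
  Collect:  b ⊗ d(g(d(b ⊗ c), h(g(b, c, b)), d(b ⊗ c ⊗ c)) ⊗ g(d(d(b ⊗ c ⊗ c ⊗ c)), b ⊗ b ⊗ b ⊗ b ⊗ d(b ⊗ b ⊗ c) ⊗ g(b, b, b), b ⊗ g(b, b, c)) ⊗ g(g(b ⊗ b ⊗ c, neg(c), b ⊗ b ⊗ c ⊗ c), b ⊗ b ⊗ b ⊗ b ⊗ b, c ⊗ c ⊗ c ⊗ g(b, b, c) ⊗ g(c, b, b)) ⊗ neg(h(b ⊗ b ⊗ c ⊗ c)))

Answer: no — b ⊗ d(g(d(b ⊗ c), h(g(b, c, b)), d(b ⊗ c ⊗ c)) ⊗ g(d(d(b ⊗ c ⊗ c ⊗ c)), b ⊗ b ⊗ b ⊗ b ⊗ d(b ⊗ b ⊗ c) ⊗ g(b, b, b), b ⊗ g(b, b, c)) ⊗ g(g(b ⊗ b ⊗ c, neg(c), b ⊗ b ⊗ c ⊗ c), b ⊗ b ⊗ b ⊗ b ⊗ b ⊗ b ⊗ b, c ⊗ c ⊗ c ⊗ g(b, b, c) ⊗ g(c, b, b)) ⊗ neg(h(b ⊗ b ⊗ c ⊗ c))) vs b ⊗ d(g(d(b ⊗ c), h(g(b, c, b)), d(b ⊗ c ⊗ c)) ⊗ g(d(d(b ⊗ c ⊗ c ⊗ c)), b ⊗ b ⊗ b ⊗ b ⊗ d(b ⊗ b ⊗ c) ⊗ g(b, b, b), b ⊗ g(b, b, c)) ⊗ g(g(b ⊗ b ⊗ c, neg(c), b ⊗ b ⊗ c ⊗ c), b ⊗ b ⊗ b ⊗ b ⊗ b, c ⊗ c ⊗ c ⊗ g(b, b, c) ⊗ g(c, b, b)) ⊗ neg(h(b ⊗ b ⊗ c ⊗ c)))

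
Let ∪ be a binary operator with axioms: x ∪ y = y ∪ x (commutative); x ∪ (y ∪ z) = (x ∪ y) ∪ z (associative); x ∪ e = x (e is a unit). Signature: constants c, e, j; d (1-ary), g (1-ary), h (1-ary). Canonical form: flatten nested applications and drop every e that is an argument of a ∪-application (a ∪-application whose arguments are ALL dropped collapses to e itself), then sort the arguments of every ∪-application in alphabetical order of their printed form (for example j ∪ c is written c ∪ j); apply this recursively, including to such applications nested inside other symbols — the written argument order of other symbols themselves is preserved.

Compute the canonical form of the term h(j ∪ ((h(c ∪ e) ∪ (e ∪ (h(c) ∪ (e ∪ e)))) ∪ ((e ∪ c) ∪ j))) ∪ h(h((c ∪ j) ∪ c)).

Canonicalize subterm:  h(j ∪ ((h(c ∪ e) ∪ (e ∪ (h(c) ∪ (e ∪ e)))) ∪ ((e ∪ c) ∪ j)))  →  h(c ∪ h(c) ∪ h(c) ∪ j ∪ j)
Canonicalize subterm:  h(h((c ∪ j) ∪ c))  →  h(h(c ∪ c ∪ j))
Order the arguments:  h(c ∪ h(c) ∪ h(c) ∪ j ∪ j) ∪ h(h(c ∪ c ∪ j))

Answer: h(c ∪ h(c) ∪ h(c) ∪ j ∪ j) ∪ h(h(c ∪ c ∪ j))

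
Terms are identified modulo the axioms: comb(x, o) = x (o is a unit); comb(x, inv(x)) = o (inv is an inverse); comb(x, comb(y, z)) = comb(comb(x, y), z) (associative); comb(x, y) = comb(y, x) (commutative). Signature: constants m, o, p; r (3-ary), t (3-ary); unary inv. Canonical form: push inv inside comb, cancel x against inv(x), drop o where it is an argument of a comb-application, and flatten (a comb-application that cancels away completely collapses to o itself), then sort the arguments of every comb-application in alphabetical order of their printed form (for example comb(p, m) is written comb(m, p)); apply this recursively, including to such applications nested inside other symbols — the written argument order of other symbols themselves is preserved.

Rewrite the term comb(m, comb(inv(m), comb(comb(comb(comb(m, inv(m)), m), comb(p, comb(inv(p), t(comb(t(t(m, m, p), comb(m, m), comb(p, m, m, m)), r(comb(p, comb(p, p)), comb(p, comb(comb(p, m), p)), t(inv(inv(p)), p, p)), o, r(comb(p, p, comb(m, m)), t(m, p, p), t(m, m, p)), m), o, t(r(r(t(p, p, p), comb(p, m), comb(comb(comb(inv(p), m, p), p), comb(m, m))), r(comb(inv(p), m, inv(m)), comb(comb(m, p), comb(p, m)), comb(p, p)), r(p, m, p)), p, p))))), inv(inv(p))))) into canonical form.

Answer: comb(m, p, t(comb(m, r(comb(m, m, p, p), t(m, p, p), t(m, m, p)), r(comb(p, p, p), comb(m, p, p, p), t(p, p, p)), t(t(m, m, p), comb(m, m), comb(m, m, m, p))), o, t(r(r(t(p, p, p), comb(m, p), comb(m, m, m, p)), r(inv(p), comb(m, m, p, p), comb(p, p)), r(p, m, p)), p, p)))

Derivation:
Push inv inside:  distribute inv over comb and collapse double inv
Collect:  comb(m, p, t(comb(m, r(comb(m, m, p, p), t(m, p, p), t(m, m, p)), r(comb(p, p, p), comb(m, p, p, p), t(p, p, p)), t(t(m, m, p), comb(m, m), comb(m, m, m, p))), o, t(r(r(t(p, p, p), comb(m, p), comb(m, m, m, p)), r(inv(p), comb(m, m, p, p), comb(p, p)), r(p, m, p)), p, p)))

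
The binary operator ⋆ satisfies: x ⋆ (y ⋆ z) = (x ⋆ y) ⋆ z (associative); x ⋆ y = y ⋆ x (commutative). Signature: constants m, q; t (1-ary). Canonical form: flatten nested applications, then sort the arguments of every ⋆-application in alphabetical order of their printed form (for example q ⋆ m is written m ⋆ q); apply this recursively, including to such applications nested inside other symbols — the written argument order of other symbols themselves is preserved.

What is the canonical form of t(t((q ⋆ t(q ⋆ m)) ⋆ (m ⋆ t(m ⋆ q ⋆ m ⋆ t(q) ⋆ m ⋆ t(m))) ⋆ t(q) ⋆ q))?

Focus inside:  (q ⋆ t(q ⋆ m)) ⋆ (m ⋆ t(m ⋆ q ⋆ m ⋆ t(q) ⋆ m ⋆ t(m))) ⋆ t(q) ⋆ q
Un-nest:  q ⋆ t(q ⋆ m) ⋆ m ⋆ t(m ⋆ q ⋆ m ⋆ t(q) ⋆ m ⋆ t(m)) ⋆ t(q) ⋆ q
Inside:  t(q ⋆ m)  →  t(m ⋆ q)
Canonicalize subterm:  t(m ⋆ q ⋆ m ⋆ t(q) ⋆ m ⋆ t(m))  →  t(m ⋆ m ⋆ m ⋆ q ⋆ t(m) ⋆ t(q))
Sort arguments:  m ⋆ q ⋆ q ⋆ t(m ⋆ m ⋆ m ⋆ q ⋆ t(m) ⋆ t(q)) ⋆ t(m ⋆ q) ⋆ t(q)
Reassemble:  t(t(m ⋆ q ⋆ q ⋆ t(m ⋆ m ⋆ m ⋆ q ⋆ t(m) ⋆ t(q)) ⋆ t(m ⋆ q) ⋆ t(q)))

Answer: t(t(m ⋆ q ⋆ q ⋆ t(m ⋆ m ⋆ m ⋆ q ⋆ t(m) ⋆ t(q)) ⋆ t(m ⋆ q) ⋆ t(q)))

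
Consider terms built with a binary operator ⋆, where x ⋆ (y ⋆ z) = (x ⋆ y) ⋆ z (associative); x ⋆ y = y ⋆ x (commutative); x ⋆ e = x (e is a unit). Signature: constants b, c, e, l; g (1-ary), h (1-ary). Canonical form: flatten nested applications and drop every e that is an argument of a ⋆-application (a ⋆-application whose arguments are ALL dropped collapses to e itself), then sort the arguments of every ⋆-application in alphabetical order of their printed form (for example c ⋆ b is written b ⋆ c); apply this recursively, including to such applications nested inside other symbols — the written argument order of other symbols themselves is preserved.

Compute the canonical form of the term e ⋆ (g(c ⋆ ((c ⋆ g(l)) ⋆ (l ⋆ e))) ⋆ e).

Answer: g(c ⋆ c ⋆ g(l) ⋆ l)

Derivation:
Flatten:  e ⋆ g(c ⋆ ((c ⋆ g(l)) ⋆ (l ⋆ e))) ⋆ e
Simplify inside:  g(c ⋆ ((c ⋆ g(l)) ⋆ (l ⋆ e)))  →  g(c ⋆ c ⋆ g(l) ⋆ l)
Units out:  drop e (×2)
Sort arguments:  g(c ⋆ c ⋆ g(l) ⋆ l)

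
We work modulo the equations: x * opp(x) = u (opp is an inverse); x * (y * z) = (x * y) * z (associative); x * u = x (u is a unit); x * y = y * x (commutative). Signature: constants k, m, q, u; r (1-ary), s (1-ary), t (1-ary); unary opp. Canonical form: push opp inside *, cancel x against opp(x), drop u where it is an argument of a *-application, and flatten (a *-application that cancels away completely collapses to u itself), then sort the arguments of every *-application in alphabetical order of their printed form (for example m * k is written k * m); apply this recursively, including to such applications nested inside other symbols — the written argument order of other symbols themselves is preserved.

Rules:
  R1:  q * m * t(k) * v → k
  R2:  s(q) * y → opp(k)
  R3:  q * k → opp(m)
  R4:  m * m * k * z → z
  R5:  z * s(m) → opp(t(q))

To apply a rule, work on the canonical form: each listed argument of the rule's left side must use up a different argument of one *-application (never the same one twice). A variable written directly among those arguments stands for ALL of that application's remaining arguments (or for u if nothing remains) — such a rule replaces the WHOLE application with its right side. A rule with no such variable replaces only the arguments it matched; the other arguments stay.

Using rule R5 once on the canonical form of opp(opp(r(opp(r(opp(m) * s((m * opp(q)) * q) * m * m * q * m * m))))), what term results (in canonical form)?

Canonical form:  r(opp(r(m * m * m * q * s(m))))
Match R5:  consume s(m);  z := m * m * m * q
The extension variable absorbs all remaining arguments, so the whole application is rewritten.
New term:  r(opp(r(opp(t(q)))))

Answer: r(opp(r(opp(t(q)))))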